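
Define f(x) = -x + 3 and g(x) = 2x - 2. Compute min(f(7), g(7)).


-4


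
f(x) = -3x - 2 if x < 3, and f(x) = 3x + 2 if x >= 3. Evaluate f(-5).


-5 satisfies x < 3
f(-5) = 13

13


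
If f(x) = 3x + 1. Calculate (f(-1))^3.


-8


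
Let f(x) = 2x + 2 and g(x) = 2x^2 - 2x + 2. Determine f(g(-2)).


g(-2) = 14
f(14) = 30

30


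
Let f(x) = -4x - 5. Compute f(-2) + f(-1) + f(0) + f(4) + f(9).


f(-2) = 3
f(-1) = -1
f(0) = -5
f(4) = -21
f(9) = -41
Sum = -65

-65


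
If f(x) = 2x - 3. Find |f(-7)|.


f(-7) = -17
|-17| = 17

17


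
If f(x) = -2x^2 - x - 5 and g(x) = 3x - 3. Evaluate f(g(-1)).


g(-1) = -6
f(-6) = (-2)*(-6)^2 - 1*(-6) - 5 = -71

-71


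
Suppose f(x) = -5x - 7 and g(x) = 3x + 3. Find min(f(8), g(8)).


f(8) = -47
g(8) = 27
min = -47

-47


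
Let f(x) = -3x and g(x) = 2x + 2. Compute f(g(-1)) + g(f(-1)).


f(g(-1)) = 0
g(f(-1)) = 8
Sum = 8

8


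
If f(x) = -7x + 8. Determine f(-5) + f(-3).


f(-5) = 43
f(-3) = 29
Sum = 72

72


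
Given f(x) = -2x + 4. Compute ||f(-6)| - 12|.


4


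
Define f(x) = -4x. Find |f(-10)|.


f(-10) = 40
|40| = 40

40


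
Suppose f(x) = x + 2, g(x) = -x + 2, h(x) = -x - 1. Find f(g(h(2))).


7


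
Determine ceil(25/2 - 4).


25/2 = 12.5
12.5 - 4 = 8.5
ceil(8.5) = 9

9


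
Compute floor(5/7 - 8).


5/7 = 0.7143
0.7143 - 8 = -7.2857
floor(-7.2857) = -8

-8


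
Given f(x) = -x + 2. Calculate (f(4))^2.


f(4) = -2
(-2)^2 = 4

4


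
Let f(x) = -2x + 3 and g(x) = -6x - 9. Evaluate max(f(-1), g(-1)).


5


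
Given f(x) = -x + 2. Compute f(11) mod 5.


1


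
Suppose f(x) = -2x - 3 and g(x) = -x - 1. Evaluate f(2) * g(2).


21


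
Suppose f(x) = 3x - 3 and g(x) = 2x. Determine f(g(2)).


g(2) = 4
f(4) = 9

9


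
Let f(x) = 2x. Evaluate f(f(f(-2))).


-16


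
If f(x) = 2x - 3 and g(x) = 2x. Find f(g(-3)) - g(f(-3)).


f(g(-3)) = -15
g(f(-3)) = -18
Difference = 3

3


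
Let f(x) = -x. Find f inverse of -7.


7


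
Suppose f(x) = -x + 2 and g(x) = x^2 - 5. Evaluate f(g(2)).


g(2) = -1
f(-1) = 3

3


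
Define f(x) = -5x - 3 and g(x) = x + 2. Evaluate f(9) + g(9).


f(9) = -48
g(9) = 11
Sum = -37

-37


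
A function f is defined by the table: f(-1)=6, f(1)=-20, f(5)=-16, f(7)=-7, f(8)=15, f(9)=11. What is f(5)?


-16


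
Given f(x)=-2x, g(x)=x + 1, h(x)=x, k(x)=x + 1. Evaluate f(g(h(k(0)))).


k(0) = 1
h(1) = 1
g(1) = 2
f(2) = -4

-4


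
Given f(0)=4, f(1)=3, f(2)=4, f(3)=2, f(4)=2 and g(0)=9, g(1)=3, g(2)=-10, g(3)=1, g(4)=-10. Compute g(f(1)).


1


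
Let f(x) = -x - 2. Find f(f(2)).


f(2) = -4
f(-4) = 2

2


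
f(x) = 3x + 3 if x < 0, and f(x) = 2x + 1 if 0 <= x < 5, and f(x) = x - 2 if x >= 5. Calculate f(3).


3 satisfies 0 <= x < 5
f(3) = 7

7


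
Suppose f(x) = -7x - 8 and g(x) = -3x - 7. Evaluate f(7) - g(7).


f(7) = -57
g(7) = -28
Difference = -29

-29


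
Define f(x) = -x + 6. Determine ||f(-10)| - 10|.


6


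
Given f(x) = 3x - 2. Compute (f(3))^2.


f(3) = 7
(7)^2 = 49

49


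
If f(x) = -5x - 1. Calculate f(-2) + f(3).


f(-2) = 9
f(3) = -16
Sum = -7

-7


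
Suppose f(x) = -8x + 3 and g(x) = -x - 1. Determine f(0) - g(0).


f(0) = 3
g(0) = -1
Difference = 4

4


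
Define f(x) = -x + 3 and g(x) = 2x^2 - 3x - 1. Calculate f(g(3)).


g(3) = 8
f(8) = -5

-5


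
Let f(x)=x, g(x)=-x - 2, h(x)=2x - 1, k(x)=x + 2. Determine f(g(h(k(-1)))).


k(-1) = 1
h(1) = 1
g(1) = -3
f(-3) = -3

-3


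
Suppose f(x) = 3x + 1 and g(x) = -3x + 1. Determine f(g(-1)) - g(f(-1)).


f(g(-1)) = 13
g(f(-1)) = 7
Difference = 6

6


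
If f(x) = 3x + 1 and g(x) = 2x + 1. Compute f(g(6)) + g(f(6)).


f(g(6)) = 40
g(f(6)) = 39
Sum = 79

79


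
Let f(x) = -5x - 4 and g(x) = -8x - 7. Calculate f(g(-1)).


g(-1) = 1
f(1) = -9

-9


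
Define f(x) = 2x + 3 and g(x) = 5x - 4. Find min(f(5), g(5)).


f(5) = 13
g(5) = 21
min = 13

13


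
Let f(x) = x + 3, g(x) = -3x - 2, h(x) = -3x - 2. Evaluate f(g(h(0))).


h(0) = -2
g(-2) = 4
f(4) = 7

7


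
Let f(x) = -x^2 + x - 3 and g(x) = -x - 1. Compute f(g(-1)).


g(-1) = 0
f(0) = (-1)*(0)^2 + 1*(0) - 3 = -3

-3


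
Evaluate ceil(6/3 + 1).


6/3 = 2
2 + 1 = 3
ceil(3) = 3

3


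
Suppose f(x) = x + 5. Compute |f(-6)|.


f(-6) = -1
|-1| = 1

1


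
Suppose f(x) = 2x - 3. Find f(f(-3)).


-21


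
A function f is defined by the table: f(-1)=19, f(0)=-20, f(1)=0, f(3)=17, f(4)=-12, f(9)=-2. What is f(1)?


0


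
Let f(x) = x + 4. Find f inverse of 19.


15


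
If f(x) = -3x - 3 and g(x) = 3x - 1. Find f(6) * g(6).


-357


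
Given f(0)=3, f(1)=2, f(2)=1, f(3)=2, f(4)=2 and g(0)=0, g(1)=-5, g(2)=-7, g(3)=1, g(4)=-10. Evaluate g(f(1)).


-7


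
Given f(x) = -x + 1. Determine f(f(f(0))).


1


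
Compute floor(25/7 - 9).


-6


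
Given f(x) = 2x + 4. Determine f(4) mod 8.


4


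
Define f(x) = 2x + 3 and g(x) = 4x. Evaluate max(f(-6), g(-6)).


f(-6) = -9
g(-6) = -24
max = -9

-9


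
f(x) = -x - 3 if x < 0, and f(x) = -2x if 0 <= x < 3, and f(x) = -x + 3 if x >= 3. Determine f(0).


0


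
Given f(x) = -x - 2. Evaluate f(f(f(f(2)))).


f(2) = -4
f(-4) = 2
f(2) = -4
f(-4) = 2

2


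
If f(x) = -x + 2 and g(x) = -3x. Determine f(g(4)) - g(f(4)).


8


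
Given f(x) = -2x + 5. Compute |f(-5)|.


f(-5) = 15
|15| = 15

15


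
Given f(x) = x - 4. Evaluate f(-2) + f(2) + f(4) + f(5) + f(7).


f(-2) = -6
f(2) = -2
f(4) = 0
f(5) = 1
f(7) = 3
Sum = -4

-4


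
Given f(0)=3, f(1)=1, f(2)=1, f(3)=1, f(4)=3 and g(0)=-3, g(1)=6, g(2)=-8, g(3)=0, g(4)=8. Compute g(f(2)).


f(2) = 1
g(1) = 6

6


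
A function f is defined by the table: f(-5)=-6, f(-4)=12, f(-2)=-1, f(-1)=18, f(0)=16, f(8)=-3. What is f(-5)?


Reading from the table at x = -5

-6


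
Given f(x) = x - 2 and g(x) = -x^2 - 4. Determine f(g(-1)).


g(-1) = -5
f(-5) = -7

-7


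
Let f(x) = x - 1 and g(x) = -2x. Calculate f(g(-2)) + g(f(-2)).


9


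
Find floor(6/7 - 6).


6/7 = 0.8571
0.8571 - 6 = -5.1429
floor(-5.1429) = -6

-6


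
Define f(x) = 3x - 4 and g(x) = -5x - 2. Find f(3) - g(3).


f(3) = 5
g(3) = -17
Difference = 22

22


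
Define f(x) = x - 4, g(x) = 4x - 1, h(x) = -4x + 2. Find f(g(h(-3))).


51


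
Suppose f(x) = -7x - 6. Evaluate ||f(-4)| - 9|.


f(-4) = 22
|22| = 22
|22 - 9| = 13

13


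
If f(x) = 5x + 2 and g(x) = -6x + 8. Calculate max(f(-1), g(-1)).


f(-1) = -3
g(-1) = 14
max = 14

14


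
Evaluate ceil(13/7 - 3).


13/7 = 1.8571
1.8571 - 3 = -1.1429
ceil(-1.1429) = -1

-1


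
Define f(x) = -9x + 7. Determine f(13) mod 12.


f(13) = -110
-110 mod 12 = 10

10


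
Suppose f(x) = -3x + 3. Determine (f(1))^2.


f(1) = 0
(0)^2 = 0

0


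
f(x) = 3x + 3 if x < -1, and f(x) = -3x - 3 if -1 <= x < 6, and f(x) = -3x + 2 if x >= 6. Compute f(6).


6 satisfies x >= 6
f(6) = -16

-16


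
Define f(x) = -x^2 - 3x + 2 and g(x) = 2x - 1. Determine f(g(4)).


-68


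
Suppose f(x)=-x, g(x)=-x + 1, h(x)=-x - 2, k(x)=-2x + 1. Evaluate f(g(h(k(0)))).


k(0) = 1
h(1) = -3
g(-3) = 4
f(4) = -4

-4


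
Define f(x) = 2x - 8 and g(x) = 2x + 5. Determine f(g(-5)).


-18


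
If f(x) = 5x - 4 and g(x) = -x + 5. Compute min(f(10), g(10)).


f(10) = 46
g(10) = -5
min = -5

-5


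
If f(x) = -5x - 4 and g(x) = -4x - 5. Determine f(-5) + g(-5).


f(-5) = 21
g(-5) = 15
Sum = 36

36


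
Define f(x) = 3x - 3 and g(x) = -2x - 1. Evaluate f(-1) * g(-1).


f(-1) = -6
g(-1) = 1
Product = -6

-6


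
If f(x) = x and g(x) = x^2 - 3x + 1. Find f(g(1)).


g(1) = -1
f(-1) = -1

-1


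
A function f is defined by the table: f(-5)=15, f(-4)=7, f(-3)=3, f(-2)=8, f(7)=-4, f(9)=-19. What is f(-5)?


Reading from the table at x = -5

15


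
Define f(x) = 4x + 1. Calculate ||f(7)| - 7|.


22


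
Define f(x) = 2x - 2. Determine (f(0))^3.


f(0) = -2
(-2)^3 = -8

-8


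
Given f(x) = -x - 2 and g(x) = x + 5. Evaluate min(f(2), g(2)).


f(2) = -4
g(2) = 7
min = -4

-4


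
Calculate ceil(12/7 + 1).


12/7 = 1.7143
1.7143 + 1 = 2.7143
ceil(2.7143) = 3

3


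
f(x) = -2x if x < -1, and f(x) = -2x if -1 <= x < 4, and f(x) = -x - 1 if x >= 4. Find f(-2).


-2 satisfies x < -1
f(-2) = 4

4


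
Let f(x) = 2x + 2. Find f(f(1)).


f(1) = 4
f(4) = 10

10


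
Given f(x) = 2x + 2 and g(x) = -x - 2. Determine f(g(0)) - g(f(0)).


f(g(0)) = -2
g(f(0)) = -4
Difference = 2

2


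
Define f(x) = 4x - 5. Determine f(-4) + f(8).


f(-4) = -21
f(8) = 27
Sum = 6

6


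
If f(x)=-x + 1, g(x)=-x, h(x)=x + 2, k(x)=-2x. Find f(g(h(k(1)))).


k(1) = -2
h(-2) = 0
g(0) = 0
f(0) = 1

1


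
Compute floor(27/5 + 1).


27/5 = 5.4
5.4 + 1 = 6.4
floor(6.4) = 6

6


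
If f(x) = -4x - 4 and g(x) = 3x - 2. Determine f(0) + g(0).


f(0) = -4
g(0) = -2
Sum = -6

-6


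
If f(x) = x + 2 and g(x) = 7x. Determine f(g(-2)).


g(-2) = -14
f(-14) = -12

-12


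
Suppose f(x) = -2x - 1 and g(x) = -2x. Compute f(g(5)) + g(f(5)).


41


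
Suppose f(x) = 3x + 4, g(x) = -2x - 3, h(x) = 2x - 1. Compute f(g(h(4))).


h(4) = 7
g(7) = -17
f(-17) = -47

-47


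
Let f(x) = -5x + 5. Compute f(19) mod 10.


0


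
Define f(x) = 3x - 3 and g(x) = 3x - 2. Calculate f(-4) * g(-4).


f(-4) = -15
g(-4) = -14
Product = 210

210


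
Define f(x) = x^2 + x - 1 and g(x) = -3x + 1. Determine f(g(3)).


g(3) = -8
f(-8) = 1*(-8)^2 + 1*(-8) - 1 = 55

55


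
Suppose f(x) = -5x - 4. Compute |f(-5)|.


f(-5) = 21
|21| = 21

21


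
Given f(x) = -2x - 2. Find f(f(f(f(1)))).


f(1) = -4
f(-4) = 6
f(6) = -14
f(-14) = 26

26


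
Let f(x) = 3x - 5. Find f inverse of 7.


Solve 3x - 5 = 7
x = (7 + 5) / 3 = 4

4


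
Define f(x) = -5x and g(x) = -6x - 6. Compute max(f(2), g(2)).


f(2) = -10
g(2) = -18
max = -10

-10


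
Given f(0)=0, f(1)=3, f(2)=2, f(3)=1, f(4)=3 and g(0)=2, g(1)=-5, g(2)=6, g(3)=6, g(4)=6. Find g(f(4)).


f(4) = 3
g(3) = 6

6


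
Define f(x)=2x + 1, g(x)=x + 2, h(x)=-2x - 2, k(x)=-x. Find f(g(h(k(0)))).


k(0) = 0
h(0) = -2
g(-2) = 0
f(0) = 1

1


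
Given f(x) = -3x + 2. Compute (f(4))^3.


f(4) = -10
(-10)^3 = -1000

-1000


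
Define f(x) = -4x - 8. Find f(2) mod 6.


f(2) = -16
-16 mod 6 = 2

2


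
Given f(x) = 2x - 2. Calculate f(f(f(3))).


10


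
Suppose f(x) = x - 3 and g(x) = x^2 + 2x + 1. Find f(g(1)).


g(1) = 4
f(4) = 1

1


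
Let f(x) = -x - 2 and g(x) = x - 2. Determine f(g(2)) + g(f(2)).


f(g(2)) = -2
g(f(2)) = -6
Sum = -8

-8


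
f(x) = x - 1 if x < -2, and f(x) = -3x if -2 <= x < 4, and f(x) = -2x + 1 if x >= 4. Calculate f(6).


6 satisfies x >= 4
f(6) = -11

-11


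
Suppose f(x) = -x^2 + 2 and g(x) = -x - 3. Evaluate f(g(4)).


g(4) = -7
f(-7) = (-1)*(-7)^2 + 2 = -47

-47


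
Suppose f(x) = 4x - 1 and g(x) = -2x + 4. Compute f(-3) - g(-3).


f(-3) = -13
g(-3) = 10
Difference = -23

-23


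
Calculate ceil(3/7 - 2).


3/7 = 0.4286
0.4286 - 2 = -1.5714
ceil(-1.5714) = -1

-1


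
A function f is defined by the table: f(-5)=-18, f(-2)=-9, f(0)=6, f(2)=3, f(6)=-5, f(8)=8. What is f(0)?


6


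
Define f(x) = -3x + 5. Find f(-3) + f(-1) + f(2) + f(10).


f(-3) = 14
f(-1) = 8
f(2) = -1
f(10) = -25
Sum = -4

-4


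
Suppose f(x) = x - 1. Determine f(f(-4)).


-6


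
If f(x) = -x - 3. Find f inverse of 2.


Solve -x - 3 = 2
x = (2 + 3) / (-1) = -5

-5


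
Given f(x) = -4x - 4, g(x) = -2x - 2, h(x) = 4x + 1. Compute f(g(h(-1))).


h(-1) = -3
g(-3) = 4
f(4) = -20

-20


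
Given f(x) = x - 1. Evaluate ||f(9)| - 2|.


f(9) = 8
|8| = 8
|8 - 2| = 6

6


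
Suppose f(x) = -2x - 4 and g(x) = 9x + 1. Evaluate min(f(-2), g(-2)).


f(-2) = 0
g(-2) = -17
min = -17

-17


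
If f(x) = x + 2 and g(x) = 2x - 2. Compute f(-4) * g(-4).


20


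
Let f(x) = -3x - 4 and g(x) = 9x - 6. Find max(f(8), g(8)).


f(8) = -28
g(8) = 66
max = 66

66


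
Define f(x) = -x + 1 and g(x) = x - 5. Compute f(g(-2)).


g(-2) = -7
f(-7) = 8

8


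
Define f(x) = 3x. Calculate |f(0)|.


f(0) = 0
|0| = 0

0


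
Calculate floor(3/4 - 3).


3/4 = 0.75
0.75 - 3 = -2.25
floor(-2.25) = -3

-3


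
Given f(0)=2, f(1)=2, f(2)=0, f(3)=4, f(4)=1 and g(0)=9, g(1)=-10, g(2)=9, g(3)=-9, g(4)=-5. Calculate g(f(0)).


f(0) = 2
g(2) = 9

9


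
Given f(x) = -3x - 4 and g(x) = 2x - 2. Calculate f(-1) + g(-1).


f(-1) = -1
g(-1) = -4
Sum = -5

-5


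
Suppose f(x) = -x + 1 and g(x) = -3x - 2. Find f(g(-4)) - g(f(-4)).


8


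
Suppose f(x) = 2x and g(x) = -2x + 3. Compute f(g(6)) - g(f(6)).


f(g(6)) = -18
g(f(6)) = -21
Difference = 3

3


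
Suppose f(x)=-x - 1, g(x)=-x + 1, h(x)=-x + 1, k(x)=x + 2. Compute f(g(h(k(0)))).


k(0) = 2
h(2) = -1
g(-1) = 2
f(2) = -3

-3


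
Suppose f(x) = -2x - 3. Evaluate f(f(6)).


f(6) = -15
f(-15) = 27

27


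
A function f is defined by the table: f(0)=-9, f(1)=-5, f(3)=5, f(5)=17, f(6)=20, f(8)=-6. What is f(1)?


Reading from the table at x = 1

-5


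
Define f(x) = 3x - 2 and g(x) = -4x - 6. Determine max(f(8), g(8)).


22


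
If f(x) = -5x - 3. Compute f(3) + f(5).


-46


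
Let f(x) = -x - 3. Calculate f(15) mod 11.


f(15) = -18
-18 mod 11 = 4

4


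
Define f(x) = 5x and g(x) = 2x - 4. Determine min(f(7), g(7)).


f(7) = 35
g(7) = 10
min = 10

10


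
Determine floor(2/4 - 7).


2/4 = 0.5
0.5 - 7 = -6.5
floor(-6.5) = -7

-7


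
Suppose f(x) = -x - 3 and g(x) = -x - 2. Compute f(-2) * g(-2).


f(-2) = -1
g(-2) = 0
Product = 0

0


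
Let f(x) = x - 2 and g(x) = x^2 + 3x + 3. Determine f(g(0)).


g(0) = 3
f(3) = 1

1


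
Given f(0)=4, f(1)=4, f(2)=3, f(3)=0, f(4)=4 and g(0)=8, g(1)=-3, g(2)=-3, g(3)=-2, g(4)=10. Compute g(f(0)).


f(0) = 4
g(4) = 10

10


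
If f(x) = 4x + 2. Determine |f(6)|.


f(6) = 26
|26| = 26

26


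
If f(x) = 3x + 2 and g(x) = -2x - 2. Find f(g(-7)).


g(-7) = 12
f(12) = 38

38


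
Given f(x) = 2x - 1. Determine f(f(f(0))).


f(0) = -1
f(-1) = -3
f(-3) = -7

-7


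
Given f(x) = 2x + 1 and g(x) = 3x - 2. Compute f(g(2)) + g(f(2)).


f(g(2)) = 9
g(f(2)) = 13
Sum = 22

22


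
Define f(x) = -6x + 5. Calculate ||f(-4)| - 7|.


f(-4) = 29
|29| = 29
|29 - 7| = 22

22


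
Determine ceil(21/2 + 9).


21/2 = 10.5
10.5 + 9 = 19.5
ceil(19.5) = 20

20


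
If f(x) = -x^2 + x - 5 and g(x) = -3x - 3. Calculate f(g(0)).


g(0) = -3
f(-3) = (-1)*(-3)^2 + 1*(-3) - 5 = -17

-17


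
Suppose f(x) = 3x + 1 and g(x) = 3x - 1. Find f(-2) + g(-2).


f(-2) = -5
g(-2) = -7
Sum = -12

-12


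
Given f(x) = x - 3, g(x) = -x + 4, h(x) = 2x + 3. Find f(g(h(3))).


h(3) = 9
g(9) = -5
f(-5) = -8

-8


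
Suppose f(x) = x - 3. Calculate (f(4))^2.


f(4) = 1
(1)^2 = 1

1


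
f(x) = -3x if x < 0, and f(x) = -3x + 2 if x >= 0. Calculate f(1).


1 satisfies x >= 0
f(1) = -1

-1


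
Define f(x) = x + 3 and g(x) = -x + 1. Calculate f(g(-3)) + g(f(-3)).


8


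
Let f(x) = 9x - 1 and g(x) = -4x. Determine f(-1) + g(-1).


f(-1) = -10
g(-1) = 4
Sum = -6

-6


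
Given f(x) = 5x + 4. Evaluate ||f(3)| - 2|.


f(3) = 19
|19| = 19
|19 - 2| = 17

17


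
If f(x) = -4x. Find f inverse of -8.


Solve -4x = -8
x = (-8) / (-4) = 2

2


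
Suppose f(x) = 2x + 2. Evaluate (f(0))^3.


f(0) = 2
(2)^3 = 8

8


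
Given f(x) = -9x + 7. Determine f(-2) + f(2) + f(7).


f(-2) = 25
f(2) = -11
f(7) = -56
Sum = -42

-42


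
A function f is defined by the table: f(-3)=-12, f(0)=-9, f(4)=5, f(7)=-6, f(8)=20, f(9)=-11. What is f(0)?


Reading from the table at x = 0

-9


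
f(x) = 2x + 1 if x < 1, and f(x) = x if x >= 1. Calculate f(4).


4


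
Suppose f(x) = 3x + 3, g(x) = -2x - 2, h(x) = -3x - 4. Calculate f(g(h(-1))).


h(-1) = -1
g(-1) = 0
f(0) = 3

3


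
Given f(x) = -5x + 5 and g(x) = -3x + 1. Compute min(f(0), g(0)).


1


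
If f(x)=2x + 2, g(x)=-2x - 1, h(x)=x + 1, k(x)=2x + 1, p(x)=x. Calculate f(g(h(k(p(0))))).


p(0) = 0
k(0) = 1
h(1) = 2
g(2) = -5
f(-5) = -8

-8


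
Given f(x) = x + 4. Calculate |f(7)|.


f(7) = 11
|11| = 11

11


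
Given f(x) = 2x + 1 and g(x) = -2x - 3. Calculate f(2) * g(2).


f(2) = 5
g(2) = -7
Product = -35

-35


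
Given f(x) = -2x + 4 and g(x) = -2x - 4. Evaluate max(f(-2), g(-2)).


f(-2) = 8
g(-2) = 0
max = 8

8


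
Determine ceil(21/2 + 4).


21/2 = 10.5
10.5 + 4 = 14.5
ceil(14.5) = 15

15


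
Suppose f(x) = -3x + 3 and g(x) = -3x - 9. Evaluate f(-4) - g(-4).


12


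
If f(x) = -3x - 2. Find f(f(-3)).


-23


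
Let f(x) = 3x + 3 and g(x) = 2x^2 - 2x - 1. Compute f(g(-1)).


g(-1) = 3
f(3) = 12

12


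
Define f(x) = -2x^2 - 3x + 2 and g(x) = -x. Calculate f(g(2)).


g(2) = -2
f(-2) = (-2)*(-2)^2 - 3*(-2) + 2 = 0

0


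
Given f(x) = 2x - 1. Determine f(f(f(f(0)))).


f(0) = -1
f(-1) = -3
f(-3) = -7
f(-7) = -15

-15


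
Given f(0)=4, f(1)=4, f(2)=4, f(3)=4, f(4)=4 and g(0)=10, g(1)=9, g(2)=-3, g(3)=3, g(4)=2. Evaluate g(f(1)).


f(1) = 4
g(4) = 2

2


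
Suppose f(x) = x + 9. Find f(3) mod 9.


3


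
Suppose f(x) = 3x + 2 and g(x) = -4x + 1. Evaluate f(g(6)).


g(6) = -23
f(-23) = -67

-67


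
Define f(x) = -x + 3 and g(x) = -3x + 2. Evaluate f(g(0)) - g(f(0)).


8


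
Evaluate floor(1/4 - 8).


-8


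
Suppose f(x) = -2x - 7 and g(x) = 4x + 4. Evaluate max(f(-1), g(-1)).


f(-1) = -5
g(-1) = 0
max = 0

0


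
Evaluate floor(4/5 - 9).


4/5 = 0.8
0.8 - 9 = -8.2
floor(-8.2) = -9

-9


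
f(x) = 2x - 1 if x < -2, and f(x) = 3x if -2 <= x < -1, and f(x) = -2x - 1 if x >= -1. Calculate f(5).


-11


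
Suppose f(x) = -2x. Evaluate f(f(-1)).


f(-1) = 2
f(2) = -4

-4


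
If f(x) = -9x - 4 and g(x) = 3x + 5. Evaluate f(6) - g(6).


-81


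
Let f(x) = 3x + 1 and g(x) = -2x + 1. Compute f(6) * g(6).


f(6) = 19
g(6) = -11
Product = -209

-209


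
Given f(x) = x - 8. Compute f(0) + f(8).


f(0) = -8
f(8) = 0
Sum = -8

-8


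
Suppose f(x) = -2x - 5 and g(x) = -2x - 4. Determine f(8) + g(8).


f(8) = -21
g(8) = -20
Sum = -41

-41


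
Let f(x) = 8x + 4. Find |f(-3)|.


f(-3) = -20
|-20| = 20

20


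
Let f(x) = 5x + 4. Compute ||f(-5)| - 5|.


f(-5) = -21
|-21| = 21
|21 - 5| = 16

16


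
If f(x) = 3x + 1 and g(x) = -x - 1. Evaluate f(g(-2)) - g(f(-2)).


f(g(-2)) = 4
g(f(-2)) = 4
Difference = 0

0


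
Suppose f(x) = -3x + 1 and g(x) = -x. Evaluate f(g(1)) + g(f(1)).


f(g(1)) = 4
g(f(1)) = 2
Sum = 6

6


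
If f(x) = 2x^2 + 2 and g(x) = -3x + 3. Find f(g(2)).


g(2) = -3
f(-3) = 2*(-3)^2 + 2 = 20

20


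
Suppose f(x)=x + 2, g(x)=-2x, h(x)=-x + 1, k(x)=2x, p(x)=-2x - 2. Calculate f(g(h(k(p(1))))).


p(1) = -4
k(-4) = -8
h(-8) = 9
g(9) = -18
f(-18) = -16

-16


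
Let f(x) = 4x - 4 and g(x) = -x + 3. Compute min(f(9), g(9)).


f(9) = 32
g(9) = -6
min = -6

-6


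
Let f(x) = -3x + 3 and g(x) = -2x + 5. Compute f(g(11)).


54


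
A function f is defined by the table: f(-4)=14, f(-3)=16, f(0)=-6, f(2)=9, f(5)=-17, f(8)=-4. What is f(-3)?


16


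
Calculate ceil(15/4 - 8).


-4


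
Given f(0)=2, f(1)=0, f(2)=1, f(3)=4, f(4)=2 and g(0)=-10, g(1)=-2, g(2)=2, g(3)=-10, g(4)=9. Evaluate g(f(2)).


-2


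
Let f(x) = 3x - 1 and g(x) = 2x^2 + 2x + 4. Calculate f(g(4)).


g(4) = 44
f(44) = 131

131


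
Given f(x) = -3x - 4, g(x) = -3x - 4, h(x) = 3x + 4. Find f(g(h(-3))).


h(-3) = -5
g(-5) = 11
f(11) = -37

-37


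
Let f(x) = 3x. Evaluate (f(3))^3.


f(3) = 9
(9)^3 = 729

729


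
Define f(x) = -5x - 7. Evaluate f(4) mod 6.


f(4) = -27
-27 mod 6 = 3

3


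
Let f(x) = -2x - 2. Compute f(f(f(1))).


f(1) = -4
f(-4) = 6
f(6) = -14

-14


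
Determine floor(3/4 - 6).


3/4 = 0.75
0.75 - 6 = -5.25
floor(-5.25) = -6

-6


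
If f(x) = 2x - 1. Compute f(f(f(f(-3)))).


f(-3) = -7
f(-7) = -15
f(-15) = -31
f(-31) = -63

-63


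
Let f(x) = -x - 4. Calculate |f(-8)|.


f(-8) = 4
|4| = 4

4


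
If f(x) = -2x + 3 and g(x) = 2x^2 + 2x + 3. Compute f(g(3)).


g(3) = 27
f(27) = -51

-51


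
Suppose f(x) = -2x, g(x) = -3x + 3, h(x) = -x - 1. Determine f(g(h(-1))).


h(-1) = 0
g(0) = 3
f(3) = -6

-6


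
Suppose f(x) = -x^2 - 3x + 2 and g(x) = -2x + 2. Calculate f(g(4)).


g(4) = -6
f(-6) = (-1)*(-6)^2 - 3*(-6) + 2 = -16

-16


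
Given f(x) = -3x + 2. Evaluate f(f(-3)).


f(-3) = 11
f(11) = -31

-31


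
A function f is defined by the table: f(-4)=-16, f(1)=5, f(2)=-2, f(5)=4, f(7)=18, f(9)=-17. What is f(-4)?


Reading from the table at x = -4

-16


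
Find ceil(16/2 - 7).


16/2 = 8
8 - 7 = 1
ceil(1) = 1

1


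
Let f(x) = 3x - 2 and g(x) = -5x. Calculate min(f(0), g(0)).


f(0) = -2
g(0) = 0
min = -2

-2


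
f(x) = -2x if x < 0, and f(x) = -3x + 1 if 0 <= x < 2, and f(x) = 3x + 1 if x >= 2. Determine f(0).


0 satisfies 0 <= x < 2
f(0) = 1

1


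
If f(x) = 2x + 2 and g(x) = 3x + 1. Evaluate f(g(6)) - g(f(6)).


f(g(6)) = 40
g(f(6)) = 43
Difference = -3

-3


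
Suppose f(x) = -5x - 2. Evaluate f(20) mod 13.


f(20) = -102
-102 mod 13 = 2

2


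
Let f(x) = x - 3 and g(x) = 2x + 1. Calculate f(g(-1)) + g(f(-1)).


f(g(-1)) = -4
g(f(-1)) = -7
Sum = -11

-11


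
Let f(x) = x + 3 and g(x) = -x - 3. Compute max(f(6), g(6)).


9


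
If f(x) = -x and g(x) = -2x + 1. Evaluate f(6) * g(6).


66


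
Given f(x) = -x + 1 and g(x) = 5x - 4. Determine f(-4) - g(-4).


f(-4) = 5
g(-4) = -24
Difference = 29

29


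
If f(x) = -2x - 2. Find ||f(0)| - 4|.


f(0) = -2
|-2| = 2
|2 - 4| = 2

2


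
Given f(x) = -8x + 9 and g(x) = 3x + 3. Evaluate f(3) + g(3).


f(3) = -15
g(3) = 12
Sum = -3

-3


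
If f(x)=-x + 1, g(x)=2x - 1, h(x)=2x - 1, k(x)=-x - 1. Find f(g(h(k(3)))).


k(3) = -4
h(-4) = -9
g(-9) = -19
f(-19) = 20

20


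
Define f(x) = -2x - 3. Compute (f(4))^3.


f(4) = -11
(-11)^3 = -1331

-1331


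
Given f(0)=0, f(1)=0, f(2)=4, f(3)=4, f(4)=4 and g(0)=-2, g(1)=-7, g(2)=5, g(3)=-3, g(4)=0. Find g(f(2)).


0


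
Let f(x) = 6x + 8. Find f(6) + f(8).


f(6) = 44
f(8) = 56
Sum = 100

100


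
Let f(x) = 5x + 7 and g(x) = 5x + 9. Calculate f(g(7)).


g(7) = 44
f(44) = 227

227


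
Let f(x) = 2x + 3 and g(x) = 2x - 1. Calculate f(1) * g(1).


f(1) = 5
g(1) = 1
Product = 5

5


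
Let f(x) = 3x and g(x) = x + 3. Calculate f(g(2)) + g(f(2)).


f(g(2)) = 15
g(f(2)) = 9
Sum = 24

24


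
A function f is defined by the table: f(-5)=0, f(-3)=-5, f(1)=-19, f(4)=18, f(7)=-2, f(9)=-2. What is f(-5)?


0


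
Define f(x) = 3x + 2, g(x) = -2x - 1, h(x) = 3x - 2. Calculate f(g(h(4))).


h(4) = 10
g(10) = -21
f(-21) = -61

-61


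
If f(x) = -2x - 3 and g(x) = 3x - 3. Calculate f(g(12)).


g(12) = 33
f(33) = -69

-69


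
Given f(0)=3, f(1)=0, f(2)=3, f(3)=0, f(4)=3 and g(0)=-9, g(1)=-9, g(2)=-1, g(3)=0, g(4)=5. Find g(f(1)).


f(1) = 0
g(0) = -9

-9


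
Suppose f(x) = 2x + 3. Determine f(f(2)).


f(2) = 7
f(7) = 17

17


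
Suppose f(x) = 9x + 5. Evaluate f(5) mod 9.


f(5) = 50
50 mod 9 = 5

5


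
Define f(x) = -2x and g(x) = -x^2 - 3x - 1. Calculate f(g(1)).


g(1) = -5
f(-5) = 10

10


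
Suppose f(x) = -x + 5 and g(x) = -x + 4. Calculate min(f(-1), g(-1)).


f(-1) = 6
g(-1) = 5
min = 5

5


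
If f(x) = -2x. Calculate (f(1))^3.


-8


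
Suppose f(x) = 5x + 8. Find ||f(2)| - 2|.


16


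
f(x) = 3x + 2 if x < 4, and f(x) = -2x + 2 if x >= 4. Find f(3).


11


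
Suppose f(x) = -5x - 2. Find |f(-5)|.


23


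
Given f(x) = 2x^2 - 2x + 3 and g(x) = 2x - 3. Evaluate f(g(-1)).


g(-1) = -5
f(-5) = 2*(-5)^2 - 2*(-5) + 3 = 63

63


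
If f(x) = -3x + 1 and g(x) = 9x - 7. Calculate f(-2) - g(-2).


f(-2) = 7
g(-2) = -25
Difference = 32

32


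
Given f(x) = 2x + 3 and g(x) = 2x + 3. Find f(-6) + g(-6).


f(-6) = -9
g(-6) = -9
Sum = -18

-18


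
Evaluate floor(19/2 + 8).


17


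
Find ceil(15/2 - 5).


15/2 = 7.5
7.5 - 5 = 2.5
ceil(2.5) = 3

3


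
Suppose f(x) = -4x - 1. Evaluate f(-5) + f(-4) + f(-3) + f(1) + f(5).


f(-5) = 19
f(-4) = 15
f(-3) = 11
f(1) = -5
f(5) = -21
Sum = 19

19


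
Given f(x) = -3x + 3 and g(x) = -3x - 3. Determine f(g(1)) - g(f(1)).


f(g(1)) = 21
g(f(1)) = -3
Difference = 24

24


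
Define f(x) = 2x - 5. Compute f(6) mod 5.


f(6) = 7
7 mod 5 = 2

2


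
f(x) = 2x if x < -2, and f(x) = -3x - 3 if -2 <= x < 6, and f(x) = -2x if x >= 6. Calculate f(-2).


-2 satisfies -2 <= x < 6
f(-2) = 3

3


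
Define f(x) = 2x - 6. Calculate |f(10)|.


f(10) = 14
|14| = 14

14


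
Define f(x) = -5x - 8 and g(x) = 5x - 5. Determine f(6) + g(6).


f(6) = -38
g(6) = 25
Sum = -13

-13


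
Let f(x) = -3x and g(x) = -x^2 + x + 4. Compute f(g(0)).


-12


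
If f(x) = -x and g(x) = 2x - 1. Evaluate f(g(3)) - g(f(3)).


f(g(3)) = -5
g(f(3)) = -7
Difference = 2

2


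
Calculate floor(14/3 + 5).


14/3 = 4.6667
4.6667 + 5 = 9.6667
floor(9.6667) = 9

9


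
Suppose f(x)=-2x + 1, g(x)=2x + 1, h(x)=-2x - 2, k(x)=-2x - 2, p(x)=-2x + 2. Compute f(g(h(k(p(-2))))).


-105


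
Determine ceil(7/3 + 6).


7/3 = 2.3333
2.3333 + 6 = 8.3333
ceil(8.3333) = 9

9


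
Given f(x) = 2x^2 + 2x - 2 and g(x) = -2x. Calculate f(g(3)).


g(3) = -6
f(-6) = 2*(-6)^2 + 2*(-6) - 2 = 58

58


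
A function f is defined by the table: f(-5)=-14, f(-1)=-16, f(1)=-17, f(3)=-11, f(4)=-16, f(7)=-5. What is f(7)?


-5


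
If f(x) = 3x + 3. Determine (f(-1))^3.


f(-1) = 0
(0)^3 = 0

0


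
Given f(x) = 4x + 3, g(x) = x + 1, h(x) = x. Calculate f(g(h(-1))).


h(-1) = -1
g(-1) = 0
f(0) = 3

3


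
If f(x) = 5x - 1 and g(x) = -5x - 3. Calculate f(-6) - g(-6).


f(-6) = -31
g(-6) = 27
Difference = -58

-58


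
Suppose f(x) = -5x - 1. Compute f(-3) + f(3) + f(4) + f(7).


f(-3) = 14
f(3) = -16
f(4) = -21
f(7) = -36
Sum = -59

-59


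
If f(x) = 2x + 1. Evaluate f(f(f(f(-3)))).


f(-3) = -5
f(-5) = -9
f(-9) = -17
f(-17) = -33

-33


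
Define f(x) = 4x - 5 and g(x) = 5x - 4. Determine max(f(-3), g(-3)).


f(-3) = -17
g(-3) = -19
max = -17

-17


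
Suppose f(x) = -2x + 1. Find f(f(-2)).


f(-2) = 5
f(5) = -9

-9


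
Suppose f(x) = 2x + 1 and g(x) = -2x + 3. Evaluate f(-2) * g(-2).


f(-2) = -3
g(-2) = 7
Product = -21

-21


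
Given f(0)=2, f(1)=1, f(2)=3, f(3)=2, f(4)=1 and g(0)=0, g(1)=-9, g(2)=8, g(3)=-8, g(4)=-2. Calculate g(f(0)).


f(0) = 2
g(2) = 8

8


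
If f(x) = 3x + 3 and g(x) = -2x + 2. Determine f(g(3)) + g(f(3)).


f(g(3)) = -9
g(f(3)) = -22
Sum = -31

-31


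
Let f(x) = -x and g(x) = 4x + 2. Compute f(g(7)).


g(7) = 30
f(30) = -30

-30


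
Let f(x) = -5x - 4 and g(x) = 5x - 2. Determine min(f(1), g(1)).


-9


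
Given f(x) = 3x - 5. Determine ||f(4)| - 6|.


f(4) = 7
|7| = 7
|7 - 6| = 1

1


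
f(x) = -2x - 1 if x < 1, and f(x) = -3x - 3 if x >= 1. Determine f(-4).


-4 satisfies x < 1
f(-4) = 7

7


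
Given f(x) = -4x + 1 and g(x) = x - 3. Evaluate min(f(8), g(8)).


f(8) = -31
g(8) = 5
min = -31

-31


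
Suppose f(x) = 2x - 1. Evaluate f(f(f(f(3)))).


f(3) = 5
f(5) = 9
f(9) = 17
f(17) = 33

33


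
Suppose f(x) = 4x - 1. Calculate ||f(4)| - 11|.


f(4) = 15
|15| = 15
|15 - 11| = 4

4


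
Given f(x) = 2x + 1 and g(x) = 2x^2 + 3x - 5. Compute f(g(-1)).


g(-1) = -6
f(-6) = -11

-11


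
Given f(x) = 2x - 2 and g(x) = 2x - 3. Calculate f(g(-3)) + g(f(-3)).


f(g(-3)) = -20
g(f(-3)) = -19
Sum = -39

-39


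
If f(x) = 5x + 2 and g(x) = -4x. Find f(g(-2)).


g(-2) = 8
f(8) = 42

42


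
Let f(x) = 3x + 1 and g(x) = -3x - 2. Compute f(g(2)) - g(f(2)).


f(g(2)) = -23
g(f(2)) = -23
Difference = 0

0


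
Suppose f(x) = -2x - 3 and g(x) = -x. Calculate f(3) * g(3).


f(3) = -9
g(3) = -3
Product = 27

27


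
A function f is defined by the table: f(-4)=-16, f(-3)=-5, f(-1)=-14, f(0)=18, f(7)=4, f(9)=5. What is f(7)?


4


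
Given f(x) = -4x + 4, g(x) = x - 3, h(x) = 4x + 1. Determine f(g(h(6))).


h(6) = 25
g(25) = 22
f(22) = -84

-84


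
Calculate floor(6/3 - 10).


6/3 = 2
2 - 10 = -8
floor(-8) = -8

-8


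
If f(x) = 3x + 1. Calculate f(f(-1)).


f(-1) = -2
f(-2) = -5

-5


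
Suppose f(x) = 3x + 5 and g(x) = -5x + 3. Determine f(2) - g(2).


f(2) = 11
g(2) = -7
Difference = 18

18


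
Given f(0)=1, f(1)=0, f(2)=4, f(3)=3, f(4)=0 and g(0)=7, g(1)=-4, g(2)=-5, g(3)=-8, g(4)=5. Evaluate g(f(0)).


f(0) = 1
g(1) = -4

-4


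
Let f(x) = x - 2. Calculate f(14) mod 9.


f(14) = 12
12 mod 9 = 3

3


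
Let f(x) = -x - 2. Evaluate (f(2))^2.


16


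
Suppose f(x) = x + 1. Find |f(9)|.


f(9) = 10
|10| = 10

10


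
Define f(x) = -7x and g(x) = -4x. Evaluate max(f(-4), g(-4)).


28


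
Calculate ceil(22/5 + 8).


13


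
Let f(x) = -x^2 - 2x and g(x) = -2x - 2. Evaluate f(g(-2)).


g(-2) = 2
f(2) = (-1)*(2)^2 - 2*(2) = -8

-8


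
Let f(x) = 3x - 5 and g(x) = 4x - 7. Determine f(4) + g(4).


f(4) = 7
g(4) = 9
Sum = 16

16


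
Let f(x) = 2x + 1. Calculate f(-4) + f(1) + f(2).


f(-4) = -7
f(1) = 3
f(2) = 5
Sum = 1

1


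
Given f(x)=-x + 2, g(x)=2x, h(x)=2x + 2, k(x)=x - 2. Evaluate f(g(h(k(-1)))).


k(-1) = -3
h(-3) = -4
g(-4) = -8
f(-8) = 10

10


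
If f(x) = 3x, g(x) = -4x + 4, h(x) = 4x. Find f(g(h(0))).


h(0) = 0
g(0) = 4
f(4) = 12

12


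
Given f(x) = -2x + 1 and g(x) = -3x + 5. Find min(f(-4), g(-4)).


f(-4) = 9
g(-4) = 17
min = 9

9


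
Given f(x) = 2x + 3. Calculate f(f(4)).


25


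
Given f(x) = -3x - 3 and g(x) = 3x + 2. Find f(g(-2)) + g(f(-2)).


f(g(-2)) = 9
g(f(-2)) = 11
Sum = 20

20


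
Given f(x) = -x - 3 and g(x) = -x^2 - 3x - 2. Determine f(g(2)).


g(2) = -12
f(-12) = 9

9


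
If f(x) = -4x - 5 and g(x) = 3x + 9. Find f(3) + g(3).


f(3) = -17
g(3) = 18
Sum = 1

1


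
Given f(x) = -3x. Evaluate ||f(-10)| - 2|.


f(-10) = 30
|30| = 30
|30 - 2| = 28

28


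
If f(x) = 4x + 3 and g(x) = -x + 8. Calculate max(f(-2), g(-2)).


f(-2) = -5
g(-2) = 10
max = 10

10


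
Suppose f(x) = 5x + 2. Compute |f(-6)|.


f(-6) = -28
|-28| = 28

28


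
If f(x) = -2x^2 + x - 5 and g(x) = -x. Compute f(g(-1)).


g(-1) = 1
f(1) = (-2)*(1)^2 + 1*(1) - 5 = -6

-6


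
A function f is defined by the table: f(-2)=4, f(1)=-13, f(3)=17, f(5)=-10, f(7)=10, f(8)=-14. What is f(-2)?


Reading from the table at x = -2

4


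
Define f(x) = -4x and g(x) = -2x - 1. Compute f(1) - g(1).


-1


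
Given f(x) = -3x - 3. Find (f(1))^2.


36


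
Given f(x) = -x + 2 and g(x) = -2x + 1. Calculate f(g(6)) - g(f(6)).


f(g(6)) = 13
g(f(6)) = 9
Difference = 4

4


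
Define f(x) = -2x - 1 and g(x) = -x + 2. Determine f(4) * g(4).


f(4) = -9
g(4) = -2
Product = 18

18


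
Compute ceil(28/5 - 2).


28/5 = 5.6
5.6 - 2 = 3.6
ceil(3.6) = 4

4


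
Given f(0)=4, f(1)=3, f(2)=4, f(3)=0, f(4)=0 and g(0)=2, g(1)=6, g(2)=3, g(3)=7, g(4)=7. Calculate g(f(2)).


7


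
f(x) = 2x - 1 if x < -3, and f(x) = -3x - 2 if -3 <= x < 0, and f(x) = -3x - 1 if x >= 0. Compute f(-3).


7


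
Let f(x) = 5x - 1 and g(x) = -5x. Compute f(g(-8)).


g(-8) = 40
f(40) = 199

199


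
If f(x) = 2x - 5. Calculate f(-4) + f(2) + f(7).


f(-4) = -13
f(2) = -1
f(7) = 9
Sum = -5

-5


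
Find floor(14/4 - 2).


1


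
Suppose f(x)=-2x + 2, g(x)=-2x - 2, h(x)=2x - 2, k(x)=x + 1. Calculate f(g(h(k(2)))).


k(2) = 3
h(3) = 4
g(4) = -10
f(-10) = 22

22


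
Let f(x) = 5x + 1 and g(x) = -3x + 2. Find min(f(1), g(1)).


f(1) = 6
g(1) = -1
min = -1

-1


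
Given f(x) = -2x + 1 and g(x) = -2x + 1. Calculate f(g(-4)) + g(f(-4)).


f(g(-4)) = -17
g(f(-4)) = -17
Sum = -34

-34


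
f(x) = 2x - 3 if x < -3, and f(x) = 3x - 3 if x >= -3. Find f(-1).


-6


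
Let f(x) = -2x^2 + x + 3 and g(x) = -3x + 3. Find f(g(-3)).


g(-3) = 12
f(12) = (-2)*(12)^2 + 1*(12) + 3 = -273

-273


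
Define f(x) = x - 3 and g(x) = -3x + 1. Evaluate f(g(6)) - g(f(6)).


f(g(6)) = -20
g(f(6)) = -8
Difference = -12

-12


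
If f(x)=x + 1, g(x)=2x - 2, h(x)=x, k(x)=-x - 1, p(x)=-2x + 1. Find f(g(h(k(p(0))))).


p(0) = 1
k(1) = -2
h(-2) = -2
g(-2) = -6
f(-6) = -5

-5


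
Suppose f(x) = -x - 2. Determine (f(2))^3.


f(2) = -4
(-4)^3 = -64

-64


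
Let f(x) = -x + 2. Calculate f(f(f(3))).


f(3) = -1
f(-1) = 3
f(3) = -1

-1


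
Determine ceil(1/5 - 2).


-1


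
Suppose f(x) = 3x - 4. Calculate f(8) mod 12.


f(8) = 20
20 mod 12 = 8

8


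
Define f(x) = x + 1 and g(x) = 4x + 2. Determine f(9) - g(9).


f(9) = 10
g(9) = 38
Difference = -28

-28


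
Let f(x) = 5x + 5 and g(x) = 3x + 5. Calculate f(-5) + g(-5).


f(-5) = -20
g(-5) = -10
Sum = -30

-30


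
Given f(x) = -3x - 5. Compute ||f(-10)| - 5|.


f(-10) = 25
|25| = 25
|25 - 5| = 20

20


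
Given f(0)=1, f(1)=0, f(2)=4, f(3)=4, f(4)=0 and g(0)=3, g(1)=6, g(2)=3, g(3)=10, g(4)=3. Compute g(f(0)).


f(0) = 1
g(1) = 6

6


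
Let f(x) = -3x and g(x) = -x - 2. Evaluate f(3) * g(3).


45


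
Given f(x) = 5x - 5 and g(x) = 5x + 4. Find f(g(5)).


g(5) = 29
f(29) = 140

140


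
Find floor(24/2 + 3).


24/2 = 12
12 + 3 = 15
floor(15) = 15

15


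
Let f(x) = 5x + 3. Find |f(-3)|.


f(-3) = -12
|-12| = 12

12


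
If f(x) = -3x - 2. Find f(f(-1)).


-5


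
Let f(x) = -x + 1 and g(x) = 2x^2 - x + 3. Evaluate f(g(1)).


g(1) = 4
f(4) = -3

-3


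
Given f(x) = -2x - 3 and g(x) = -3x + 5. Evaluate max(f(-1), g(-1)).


f(-1) = -1
g(-1) = 8
max = 8

8


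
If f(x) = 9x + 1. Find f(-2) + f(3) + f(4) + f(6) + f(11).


203


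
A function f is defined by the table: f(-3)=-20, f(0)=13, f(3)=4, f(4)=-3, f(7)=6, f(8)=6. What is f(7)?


Reading from the table at x = 7

6


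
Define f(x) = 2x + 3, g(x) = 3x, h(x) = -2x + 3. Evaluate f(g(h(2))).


h(2) = -1
g(-1) = -3
f(-3) = -3

-3


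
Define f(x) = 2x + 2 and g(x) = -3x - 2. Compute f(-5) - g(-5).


-21


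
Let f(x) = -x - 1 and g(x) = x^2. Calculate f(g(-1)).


g(-1) = 1
f(1) = -2

-2


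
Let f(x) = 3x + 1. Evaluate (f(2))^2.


49


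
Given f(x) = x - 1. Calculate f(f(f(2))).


f(2) = 1
f(1) = 0
f(0) = -1

-1


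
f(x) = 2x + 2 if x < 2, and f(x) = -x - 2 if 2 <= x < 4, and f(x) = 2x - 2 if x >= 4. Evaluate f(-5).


-5 satisfies x < 2
f(-5) = -8

-8


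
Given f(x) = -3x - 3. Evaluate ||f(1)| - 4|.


f(1) = -6
|-6| = 6
|6 - 4| = 2

2


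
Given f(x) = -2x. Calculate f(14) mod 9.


f(14) = -28
-28 mod 9 = 8

8


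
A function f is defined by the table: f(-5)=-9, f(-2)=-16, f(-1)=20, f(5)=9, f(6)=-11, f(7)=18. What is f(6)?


-11


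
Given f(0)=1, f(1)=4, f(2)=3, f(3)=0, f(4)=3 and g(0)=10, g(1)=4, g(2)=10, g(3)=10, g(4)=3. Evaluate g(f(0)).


4


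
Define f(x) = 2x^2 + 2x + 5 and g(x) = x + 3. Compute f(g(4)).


g(4) = 7
f(7) = 2*(7)^2 + 2*(7) + 5 = 117

117


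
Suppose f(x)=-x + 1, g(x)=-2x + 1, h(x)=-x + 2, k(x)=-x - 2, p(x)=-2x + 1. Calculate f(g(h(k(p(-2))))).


p(-2) = 5
k(5) = -7
h(-7) = 9
g(9) = -17
f(-17) = 18

18


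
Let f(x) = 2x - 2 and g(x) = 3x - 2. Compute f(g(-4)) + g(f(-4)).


f(g(-4)) = -30
g(f(-4)) = -32
Sum = -62

-62


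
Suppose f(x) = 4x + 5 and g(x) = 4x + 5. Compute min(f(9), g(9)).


41


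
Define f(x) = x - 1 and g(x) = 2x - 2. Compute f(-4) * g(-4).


f(-4) = -5
g(-4) = -10
Product = 50

50


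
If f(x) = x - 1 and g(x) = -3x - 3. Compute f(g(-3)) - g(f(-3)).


f(g(-3)) = 5
g(f(-3)) = 9
Difference = -4

-4


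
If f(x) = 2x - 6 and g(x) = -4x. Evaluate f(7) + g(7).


-20


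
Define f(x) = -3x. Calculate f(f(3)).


27


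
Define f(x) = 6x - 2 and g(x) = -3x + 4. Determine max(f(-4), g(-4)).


16


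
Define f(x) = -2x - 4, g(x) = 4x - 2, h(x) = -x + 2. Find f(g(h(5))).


h(5) = -3
g(-3) = -14
f(-14) = 24

24


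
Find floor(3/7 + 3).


3/7 = 0.4286
0.4286 + 3 = 3.4286
floor(3.4286) = 3

3


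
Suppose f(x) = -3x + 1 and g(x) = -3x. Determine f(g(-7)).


g(-7) = 21
f(21) = -62

-62


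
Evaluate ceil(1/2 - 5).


1/2 = 0.5
0.5 - 5 = -4.5
ceil(-4.5) = -4

-4


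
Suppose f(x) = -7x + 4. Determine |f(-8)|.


60


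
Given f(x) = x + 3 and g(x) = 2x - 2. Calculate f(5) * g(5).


f(5) = 8
g(5) = 8
Product = 64

64


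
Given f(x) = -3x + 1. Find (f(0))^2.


f(0) = 1
(1)^2 = 1

1


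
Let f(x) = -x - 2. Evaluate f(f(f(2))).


f(2) = -4
f(-4) = 2
f(2) = -4

-4


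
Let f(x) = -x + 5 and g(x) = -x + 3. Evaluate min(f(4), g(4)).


f(4) = 1
g(4) = -1
min = -1

-1


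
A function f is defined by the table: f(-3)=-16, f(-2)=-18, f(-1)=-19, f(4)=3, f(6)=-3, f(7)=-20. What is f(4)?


Reading from the table at x = 4

3


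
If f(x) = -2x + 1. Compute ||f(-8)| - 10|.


7


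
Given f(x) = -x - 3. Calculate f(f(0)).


f(0) = -3
f(-3) = 0

0


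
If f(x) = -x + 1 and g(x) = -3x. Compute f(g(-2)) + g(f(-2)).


-14


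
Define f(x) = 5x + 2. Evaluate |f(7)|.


f(7) = 37
|37| = 37

37


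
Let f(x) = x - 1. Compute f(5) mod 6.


f(5) = 4
4 mod 6 = 4

4


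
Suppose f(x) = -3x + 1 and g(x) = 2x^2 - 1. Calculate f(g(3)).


g(3) = 17
f(17) = -50

-50


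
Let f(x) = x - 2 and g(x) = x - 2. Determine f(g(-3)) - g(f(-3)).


f(g(-3)) = -7
g(f(-3)) = -7
Difference = 0

0


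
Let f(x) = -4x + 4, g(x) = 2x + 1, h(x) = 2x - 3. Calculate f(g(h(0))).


h(0) = -3
g(-3) = -5
f(-5) = 24

24


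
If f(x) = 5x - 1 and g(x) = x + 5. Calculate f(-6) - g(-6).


-30


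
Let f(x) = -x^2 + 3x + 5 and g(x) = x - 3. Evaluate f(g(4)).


g(4) = 1
f(1) = (-1)*(1)^2 + 3*(1) + 5 = 7

7


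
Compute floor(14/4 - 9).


14/4 = 3.5
3.5 - 9 = -5.5
floor(-5.5) = -6

-6


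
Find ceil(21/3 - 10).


21/3 = 7
7 - 10 = -3
ceil(-3) = -3

-3


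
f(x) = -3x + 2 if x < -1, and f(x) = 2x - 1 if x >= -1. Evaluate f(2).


2 satisfies x >= -1
f(2) = 3

3


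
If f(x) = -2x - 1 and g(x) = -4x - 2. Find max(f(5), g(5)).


f(5) = -11
g(5) = -22
max = -11

-11


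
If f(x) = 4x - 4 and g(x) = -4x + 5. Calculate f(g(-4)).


g(-4) = 21
f(21) = 80

80
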